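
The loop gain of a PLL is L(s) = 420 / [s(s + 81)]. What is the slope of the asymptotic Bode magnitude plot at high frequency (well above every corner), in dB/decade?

-40 dB/decade

With 0 zeros and 2 poles, the high-frequency asymptotic slope is 20 × (0 − 2) = -40 dB/decade.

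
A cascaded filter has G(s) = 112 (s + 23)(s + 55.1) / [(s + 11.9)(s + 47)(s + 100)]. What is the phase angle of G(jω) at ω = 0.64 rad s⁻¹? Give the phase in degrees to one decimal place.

-2.0 deg

∠(j0.64 + 23) = arctan(0.64/23) = 1.59°
∠(j0.64 + 55.1) = arctan(0.64/55.1) = 0.67°
∠(j0.64 + 11.9) = arctan(0.64/11.9) = 3.08°
∠(j0.64 + 47) = arctan(0.64/47) = 0.78°
∠(j0.64 + 100) = arctan(0.64/100) = 0.37°
∠G(j0.64) = 1.59° + 0.67° − (3.08° + 0.78° + 0.37°) = -1.97°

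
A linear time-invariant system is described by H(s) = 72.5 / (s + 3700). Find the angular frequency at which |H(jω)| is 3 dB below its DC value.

For a single-pole low-pass, the −3 dB point is at the pole: ω = 3700 rad/sec.

3700 rad/sec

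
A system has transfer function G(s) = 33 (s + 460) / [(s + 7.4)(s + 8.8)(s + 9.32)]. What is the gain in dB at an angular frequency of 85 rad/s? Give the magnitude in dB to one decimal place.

-32.1 dB

|j85 + 460| = √(85² + 460²) = 467.8
|j85 + 7.4| = √(85² + 7.4²) = 85.32
|j85 + 8.8| = √(85² + 8.8²) = 85.45
|j85 + 9.32| = √(85² + 9.32²) = 85.51
|G(j85)| = 33 × 467.8 / (85.32 × 85.45 × 85.51) = 0.02476
20 log₁₀(0.02476) = -32.12 dB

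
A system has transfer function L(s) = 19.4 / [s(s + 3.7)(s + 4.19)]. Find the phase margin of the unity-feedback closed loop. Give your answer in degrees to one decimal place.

Gain crossover: |L(jω)| = 1 at ω ≈ 1.15 rad/sec.
∠L(j1.15) = −90° − arctan(1.15/3.7) − arctan(1.15/4.19) ≈ -122.67°
PM = 180° + (-122.67°) = 57.33°

57.3 deg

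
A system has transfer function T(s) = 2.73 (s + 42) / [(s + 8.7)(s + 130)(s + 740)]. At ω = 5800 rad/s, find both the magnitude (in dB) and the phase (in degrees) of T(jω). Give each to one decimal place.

|T| = -141.9 dB, ∠T = -171.8°

|j5800 + 42| = √(5800² + 42²) = 5800
|j5800 + 8.7| = √(5800² + 8.7²) = 5800
|j5800 + 130| = √(5800² + 130²) = 5801
|j5800 + 740| = √(5800² + 740²) = 5847
|T(j5800)| = 2.73 × 5800 / (5800 × 5801 × 5847) = 8.0483e-08
20 log₁₀(8.0483e-08) = -141.89 dB
∠(j5800 + 42) = arctan(5800/42) = 89.59°
∠(j5800 + 8.7) = arctan(5800/8.7) = 89.91°
∠(j5800 + 130) = arctan(5800/130) = 88.72°
∠(j5800 + 740) = arctan(5800/740) = 82.73°
∠T(j5800) = 89.59° − (89.91° + 88.72° + 82.73°) = -171.77°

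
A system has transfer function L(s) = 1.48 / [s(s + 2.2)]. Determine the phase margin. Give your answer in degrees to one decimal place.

Gain crossover: |L(jω)| = 1 at ω ≈ 0.646 rad s⁻¹.
∠L(j0.646) = −90° − arctan(0.646/2.2) ≈ -106.35°
PM = 180° + (-106.35°) = 73.65°

73.6 deg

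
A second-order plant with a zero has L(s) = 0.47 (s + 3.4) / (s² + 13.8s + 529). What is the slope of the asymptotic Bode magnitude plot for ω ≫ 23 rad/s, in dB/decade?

With 1 zero and 2 poles, the high-frequency asymptotic slope is 20 × (1 − 2) = -20 dB/decade.

-20 dB/decade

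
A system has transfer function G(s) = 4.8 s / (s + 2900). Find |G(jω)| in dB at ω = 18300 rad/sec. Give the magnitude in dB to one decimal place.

|j18300| = 1.83e+04
|j18300 + 2900| = √(18300² + 2900²) = 1.853e+04
|G(j18300)| = 4.8 × 1.83e+04 / 1.853e+04 = 4.7408
20 log₁₀(4.7408) = 13.52 dB

13.5 dB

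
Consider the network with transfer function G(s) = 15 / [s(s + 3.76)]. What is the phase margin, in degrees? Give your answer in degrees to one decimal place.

Gain crossover: |G(jω)| = 1 at ω ≈ 3.08 rad s⁻¹.
∠G(j3.08) = −90° − arctan(3.08/3.76) ≈ -129.36°
PM = 180° + (-129.36°) = 50.64°

50.6°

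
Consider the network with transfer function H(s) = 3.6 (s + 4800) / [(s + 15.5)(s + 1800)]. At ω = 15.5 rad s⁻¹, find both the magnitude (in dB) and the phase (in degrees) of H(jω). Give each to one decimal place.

|j15.5 + 4800| = √(15.5² + 4800²) = 4800
|j15.5 + 15.5| = √(15.5² + 15.5²) = 21.92
|j15.5 + 1800| = √(15.5² + 1800²) = 1800
|H(j15.5)| = 3.6 × 4800 / (21.92 × 1800) = 0.43794
20 log₁₀(0.43794) = -7.17 dB
∠(j15.5 + 4800) = arctan(15.5/4800) = 0.19°
∠(j15.5 + 15.5) = arctan(15.5/15.5) = 45.00°
∠(j15.5 + 1800) = arctan(15.5/1800) = 0.49°
∠H(j15.5) = 0.19° − (45.00° + 0.49°) = -45.31°

|H| = -7.2 dB, ∠H = -45.3°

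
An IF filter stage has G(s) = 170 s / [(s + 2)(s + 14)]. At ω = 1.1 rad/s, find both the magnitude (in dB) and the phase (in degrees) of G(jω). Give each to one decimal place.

|G| = 15.3 dB, ∠G = 56.7°

|j1.1| = 1.1
|j1.1 + 2| = √(1.1² + 2²) = 2.283
|j1.1 + 14| = √(1.1² + 14²) = 14.04
|G(j1.1)| = 170 × 1.1 / (2.283 × 14.04) = 5.8339
20 log₁₀(5.8339) = 15.32 dB
∠(j1.1) = 90.00°
∠(j1.1 + 2) = arctan(1.1/2) = 28.81°
∠(j1.1 + 14) = arctan(1.1/14) = 4.49°
∠G(j1.1) = 90.00° − (28.81° + 4.49°) = 56.70°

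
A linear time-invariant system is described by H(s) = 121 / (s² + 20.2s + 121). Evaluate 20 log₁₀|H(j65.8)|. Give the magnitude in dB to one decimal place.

|(j65.8)² + 20.2(j65.8) + 121| = |-4208.6 + j1329.2| = 4414
|H(j65.8)| = 121 / 4414 = 0.027416
20 log₁₀(0.027416) = -31.24 dB

-31.2 dB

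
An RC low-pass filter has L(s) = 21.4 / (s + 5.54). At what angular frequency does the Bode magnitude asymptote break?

The single real pole at s = −5.54 gives a corner at ω = 5.54 rad s⁻¹.

5.54 rad s⁻¹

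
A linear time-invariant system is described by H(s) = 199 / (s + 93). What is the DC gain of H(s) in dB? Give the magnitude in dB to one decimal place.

H(0) = 199 / 93 = 2.1398
20 log₁₀(2.1398) = 6.61 dB

6.6 dB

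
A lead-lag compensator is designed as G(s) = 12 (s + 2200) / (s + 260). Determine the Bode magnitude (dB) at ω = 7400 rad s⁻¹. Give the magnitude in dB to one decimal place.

|j7400 + 2200| = √(7400² + 2200²) = 7720
|j7400 + 260| = √(7400² + 260²) = 7405
|G(j7400)| = 12 × 7720 / 7405 = 12.511
20 log₁₀(12.511) = 21.95 dB

21.9 dB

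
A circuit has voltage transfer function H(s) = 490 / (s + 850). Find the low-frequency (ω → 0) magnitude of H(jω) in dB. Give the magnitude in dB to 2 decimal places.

H(0) = 490 / 850 = 0.57647
20 log₁₀(0.57647) = -4.784 dB

-4.78 dB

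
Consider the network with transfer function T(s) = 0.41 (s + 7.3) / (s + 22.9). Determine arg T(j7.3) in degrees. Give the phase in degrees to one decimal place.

∠(j7.3 + 7.3) = arctan(7.3/7.3) = 45.00°
∠(j7.3 + 22.9) = arctan(7.3/22.9) = 17.68°
∠T(j7.3) = 45.00° − 17.68° = 27.32°

27.3 deg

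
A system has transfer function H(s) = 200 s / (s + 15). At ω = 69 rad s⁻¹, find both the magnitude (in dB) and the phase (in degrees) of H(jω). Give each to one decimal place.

|H| = 45.8 dB, ∠H = 12.3 deg

|j69| = 69
|j69 + 15| = √(69² + 15²) = 70.61
|H(j69)| = 200 × 69 / 70.61 = 195.44
20 log₁₀(195.44) = 45.82 dB
∠(j69) = 90.00°
∠(j69 + 15) = arctan(69/15) = 77.74°
∠H(j69) = 90.00° − 77.74° = 12.26°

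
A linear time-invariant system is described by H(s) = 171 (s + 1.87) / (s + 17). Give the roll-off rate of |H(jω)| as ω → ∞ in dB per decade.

0 dB/decade

With 1 zero and 1 pole, the high-frequency asymptotic slope is 20 × (1 − 1) = 0 dB/decade.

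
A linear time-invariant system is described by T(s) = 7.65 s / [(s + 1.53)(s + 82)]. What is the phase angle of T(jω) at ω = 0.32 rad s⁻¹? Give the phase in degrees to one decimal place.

∠(j0.32) = 90.00°
∠(j0.32 + 1.53) = arctan(0.32/1.53) = 11.81°
∠(j0.32 + 82) = arctan(0.32/82) = 0.22°
∠T(j0.32) = 90.00° − (11.81° + 0.22°) = 77.96°

78.0°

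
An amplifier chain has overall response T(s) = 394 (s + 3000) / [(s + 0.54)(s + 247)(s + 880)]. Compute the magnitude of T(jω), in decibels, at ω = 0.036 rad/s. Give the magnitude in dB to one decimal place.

20.0 dB

|j0.036 + 3000| = √(0.036² + 3000²) = 3000
|j0.036 + 0.54| = √(0.036² + 0.54²) = 0.5412
|j0.036 + 247| = √(0.036² + 247²) = 247
|j0.036 + 880| = √(0.036² + 880²) = 880
|T(j0.036)| = 394 × 3000 / (0.5412 × 247 × 880) = 10.048
20 log₁₀(10.048) = 20.04 dB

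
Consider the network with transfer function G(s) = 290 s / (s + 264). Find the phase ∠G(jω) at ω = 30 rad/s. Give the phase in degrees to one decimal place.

∠(j30) = 90.00°
∠(j30 + 264) = arctan(30/264) = 6.48°
∠G(j30) = 90.00° − 6.48° = 83.52°

83.5 deg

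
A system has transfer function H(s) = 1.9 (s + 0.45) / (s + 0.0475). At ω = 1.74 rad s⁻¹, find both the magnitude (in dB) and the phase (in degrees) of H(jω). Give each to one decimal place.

|j1.74 + 0.45| = √(1.74² + 0.45²) = 1.797
|j1.74 + 0.0475| = √(1.74² + 0.0475²) = 1.741
|H(j1.74)| = 1.9 × 1.797 / 1.741 = 1.9618
20 log₁₀(1.9618) = 5.85 dB
∠(j1.74 + 0.45) = arctan(1.74/0.45) = 75.50°
∠(j1.74 + 0.0475) = arctan(1.74/0.0475) = 88.44°
∠H(j1.74) = 75.50° − 88.44° = -12.94°

|H| = 5.9 dB, ∠H = -12.9°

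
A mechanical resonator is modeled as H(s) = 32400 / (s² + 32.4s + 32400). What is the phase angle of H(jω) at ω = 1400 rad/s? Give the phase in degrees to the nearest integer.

-179°

∠[(j1400)² + 32.4(j1400) + 32400] = ∠[-1.9276e+06 + j45360] = 178.65°
∠H(j1400) = −178.65° = -178.65°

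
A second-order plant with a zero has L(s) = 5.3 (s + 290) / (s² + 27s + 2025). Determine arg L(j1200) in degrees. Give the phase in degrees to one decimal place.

-102.3°

∠(j1200 + 290) = arctan(1200/290) = 76.41°
∠[(j1200)² + 27(j1200) + 2025] = ∠[-1.438e+06 + j32400] = 178.71°
∠L(j1200) = 76.41° − 178.71° = -102.30°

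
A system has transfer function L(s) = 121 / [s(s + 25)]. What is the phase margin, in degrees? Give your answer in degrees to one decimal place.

Gain crossover: |L(jω)| = 1 at ω ≈ 4.75 rad/s.
∠L(j4.75) = −90° − arctan(4.75/25) ≈ -100.77°
PM = 180° + (-100.77°) = 79.23°

79.2°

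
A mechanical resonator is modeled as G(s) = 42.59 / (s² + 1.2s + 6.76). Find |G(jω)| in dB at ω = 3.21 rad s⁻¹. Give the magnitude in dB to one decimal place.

|(j3.21)² + 1.2(j3.21) + 6.76| = |-3.5441 + j3.852| = 5.234
|G(j3.21)| = 42.59 / 5.234 = 8.1366
20 log₁₀(8.1366) = 18.21 dB

18.2 dB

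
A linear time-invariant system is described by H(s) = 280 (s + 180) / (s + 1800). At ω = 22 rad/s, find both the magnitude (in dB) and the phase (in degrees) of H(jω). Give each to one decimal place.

|j22 + 180| = √(22² + 180²) = 181.3
|j22 + 1800| = √(22² + 1800²) = 1800
|H(j22)| = 280 × 181.3 / 1800 = 28.206
20 log₁₀(28.206) = 29.01 dB
∠(j22 + 180) = arctan(22/180) = 6.97°
∠(j22 + 1800) = arctan(22/1800) = 0.70°
∠H(j22) = 6.97° − 0.70° = 6.27°

|H| = 29.0 dB, ∠H = 6.3°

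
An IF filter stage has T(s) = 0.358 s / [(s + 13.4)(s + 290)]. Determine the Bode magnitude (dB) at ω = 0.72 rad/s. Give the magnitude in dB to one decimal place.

|j0.72| = 0.72
|j0.72 + 13.4| = √(0.72² + 13.4²) = 13.42
|j0.72 + 290| = √(0.72² + 290²) = 290
|T(j0.72)| = 0.358 × 0.72 / (13.42 × 290) = 6.6235e-05
20 log₁₀(6.6235e-05) = -83.58 dB

-83.6 dB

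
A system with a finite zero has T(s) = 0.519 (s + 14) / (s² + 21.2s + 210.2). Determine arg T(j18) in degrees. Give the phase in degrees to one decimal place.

∠(j18 + 14) = arctan(18/14) = 52.13°
∠[(j18)² + 21.2(j18) + 210.2] = ∠[-113.8 + j381.6] = 106.61°
∠T(j18) = 52.13° − 106.61° = -54.48°

-54.5°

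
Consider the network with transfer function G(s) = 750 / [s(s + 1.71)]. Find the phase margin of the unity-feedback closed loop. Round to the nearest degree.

4°

Gain crossover: |G(jω)| = 1 at ω ≈ 27.4 rad/sec.
∠G(j27.4) = −90° − arctan(27.4/1.71) ≈ -176.42°
PM = 180° + (-176.42°) = 3.58°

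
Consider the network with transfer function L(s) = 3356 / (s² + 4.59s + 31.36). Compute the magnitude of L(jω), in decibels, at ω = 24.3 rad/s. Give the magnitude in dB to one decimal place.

15.4 dB

|(j24.3)² + 4.59(j24.3) + 31.36| = |-559.13 + j111.54| = 570.1
|L(j24.3)| = 3356 / 570.1 = 5.8862
20 log₁₀(5.8862) = 15.40 dB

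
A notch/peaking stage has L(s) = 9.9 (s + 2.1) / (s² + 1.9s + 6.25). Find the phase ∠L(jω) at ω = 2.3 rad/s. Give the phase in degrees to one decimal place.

-30.0°

∠(j2.3 + 2.1) = arctan(2.3/2.1) = 47.60°
∠[(j2.3)² + 1.9(j2.3) + 6.25] = ∠[0.96 + j4.37] = 77.61°
∠L(j2.3) = 47.60° − 77.61° = -30.01°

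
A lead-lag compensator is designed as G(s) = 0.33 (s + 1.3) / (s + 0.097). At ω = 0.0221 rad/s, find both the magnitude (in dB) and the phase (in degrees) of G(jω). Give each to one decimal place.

|G| = 12.7 dB, ∠G = -11.9°

|j0.0221 + 1.3| = √(0.0221² + 1.3²) = 1.3
|j0.0221 + 0.097| = √(0.0221² + 0.097²) = 0.09949
|G(j0.0221)| = 0.33 × 1.3 / 0.09949 = 4.3128
20 log₁₀(4.3128) = 12.70 dB
∠(j0.0221 + 1.3) = arctan(0.0221/1.3) = 0.97°
∠(j0.0221 + 0.097) = arctan(0.0221/0.097) = 12.83°
∠G(j0.0221) = 0.97° − 12.83° = -11.86°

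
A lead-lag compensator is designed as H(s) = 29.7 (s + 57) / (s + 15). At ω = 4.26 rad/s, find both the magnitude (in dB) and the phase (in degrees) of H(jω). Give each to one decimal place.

|H| = 40.7 dB, ∠H = -11.6 deg

|j4.26 + 57| = √(4.26² + 57²) = 57.16
|j4.26 + 15| = √(4.26² + 15²) = 15.59
|H(j4.26)| = 29.7 × 57.16 / 15.59 = 108.87
20 log₁₀(108.87) = 40.74 dB
∠(j4.26 + 57) = arctan(4.26/57) = 4.27°
∠(j4.26 + 15) = arctan(4.26/15) = 15.85°
∠H(j4.26) = 4.27° − 15.85° = -11.58°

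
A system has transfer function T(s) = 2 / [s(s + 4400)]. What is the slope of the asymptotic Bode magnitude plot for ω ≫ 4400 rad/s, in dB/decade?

-40 dB/decade

With 0 zeros and 2 poles, the high-frequency asymptotic slope is 20 × (0 − 2) = -40 dB/decade.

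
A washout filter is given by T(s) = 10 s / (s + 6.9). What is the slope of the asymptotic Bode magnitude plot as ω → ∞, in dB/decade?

With 1 zero and 1 pole, the high-frequency asymptotic slope is 20 × (1 − 1) = 0 dB/decade.

0 dB/decade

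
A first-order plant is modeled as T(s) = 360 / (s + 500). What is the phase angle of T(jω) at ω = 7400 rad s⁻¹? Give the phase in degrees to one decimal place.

∠(j7400 + 500) = arctan(7400/500) = 86.13°
∠T(j7400) = −86.13° = -86.13°

-86.1°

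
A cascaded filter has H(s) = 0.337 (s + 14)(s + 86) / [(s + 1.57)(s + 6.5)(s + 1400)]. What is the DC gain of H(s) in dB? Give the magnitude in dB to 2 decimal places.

-30.93 dB

H(0) = 0.337 × 14 × 86 / (1.57 × 6.5 × 1400) = 0.0284
20 log₁₀(0.0284) = -30.934 dB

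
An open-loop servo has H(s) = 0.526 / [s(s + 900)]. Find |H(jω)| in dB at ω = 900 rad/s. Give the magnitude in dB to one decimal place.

-126.8 dB

|j900 + 900| = √(900² + 900²) = 1273
|j900| = 900
|H(j900)| = 0.526 / (1273 × 900) = 4.5918e-07
20 log₁₀(4.5918e-07) = -126.76 dB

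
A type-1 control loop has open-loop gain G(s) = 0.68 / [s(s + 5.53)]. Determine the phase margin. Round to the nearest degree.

Gain crossover: |G(jω)| = 1 at ω ≈ 0.123 rad/s.
∠G(j0.123) = −90° − arctan(0.123/5.53) ≈ -91.27°
PM = 180° + (-91.27°) = 88.73°

89°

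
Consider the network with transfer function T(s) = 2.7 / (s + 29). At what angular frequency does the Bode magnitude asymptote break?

The single real pole at s = −29 gives a corner at ω = 29 rad/s.

29 rad/s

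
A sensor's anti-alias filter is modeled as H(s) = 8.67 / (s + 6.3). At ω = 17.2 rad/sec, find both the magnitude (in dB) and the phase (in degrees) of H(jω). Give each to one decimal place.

|j17.2 + 6.3| = √(17.2² + 6.3²) = 18.32
|H(j17.2)| = 8.67 / 18.32 = 0.47332
20 log₁₀(0.47332) = -6.50 dB
∠(j17.2 + 6.3) = arctan(17.2/6.3) = 69.88°
∠H(j17.2) = −69.88° = -69.88°

|H| = -6.5 dB, ∠H = -69.9°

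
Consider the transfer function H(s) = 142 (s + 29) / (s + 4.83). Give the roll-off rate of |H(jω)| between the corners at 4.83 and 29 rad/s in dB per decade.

In this band the factors already past their corner are: pole at 4.83; net slope = -20 dB/decade.

-20 dB/decade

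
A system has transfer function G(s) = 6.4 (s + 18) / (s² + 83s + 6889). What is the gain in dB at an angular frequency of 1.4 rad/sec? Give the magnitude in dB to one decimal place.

-35.5 dB

|j1.4 + 18| = √(1.4² + 18²) = 18.05
|(j1.4)² + 83(j1.4) + 6889| = |6887 + j116.2| = 6888
|G(j1.4)| = 6.4 × 18.05 / 6888 = 0.016775
20 log₁₀(0.016775) = -35.51 dB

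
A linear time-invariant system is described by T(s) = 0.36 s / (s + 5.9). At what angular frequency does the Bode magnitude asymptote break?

The single real pole at s = −5.9 gives a corner at ω = 5.9 rad/s.

5.9 rad/s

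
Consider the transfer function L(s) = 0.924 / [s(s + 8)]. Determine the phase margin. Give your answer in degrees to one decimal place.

89.2 deg

Gain crossover: |L(jω)| = 1 at ω ≈ 0.115 rad/sec.
∠L(j0.115) = −90° − arctan(0.115/8) ≈ -90.83°
PM = 180° + (-90.83°) = 89.17°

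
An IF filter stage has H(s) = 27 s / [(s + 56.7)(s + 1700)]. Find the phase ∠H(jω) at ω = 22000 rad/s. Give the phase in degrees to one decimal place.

-85.4°

∠(j22000) = 90.00°
∠(j22000 + 56.7) = arctan(22000/56.7) = 89.85°
∠(j22000 + 1700) = arctan(22000/1700) = 85.58°
∠H(j22000) = 90.00° − (89.85° + 85.58°) = -85.43°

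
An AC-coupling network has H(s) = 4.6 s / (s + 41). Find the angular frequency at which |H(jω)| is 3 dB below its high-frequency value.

41 rad/sec

For a single-pole high-pass, the −3 dB point is at the pole: ω = 41 rad/sec.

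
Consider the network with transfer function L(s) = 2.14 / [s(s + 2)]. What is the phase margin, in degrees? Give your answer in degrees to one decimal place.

Gain crossover: |L(jω)| = 1 at ω ≈ 0.964 rad/sec.
∠L(j0.964) = −90° − arctan(0.964/2) ≈ -115.73°
PM = 180° + (-115.73°) = 64.27°

64.3 deg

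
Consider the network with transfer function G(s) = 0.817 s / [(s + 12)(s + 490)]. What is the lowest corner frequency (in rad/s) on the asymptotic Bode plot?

12 rad/s

Break frequencies occur at each pole and zero magnitude: 12 rad/s, 490 rad/s.
The lowest is 12 rad/s.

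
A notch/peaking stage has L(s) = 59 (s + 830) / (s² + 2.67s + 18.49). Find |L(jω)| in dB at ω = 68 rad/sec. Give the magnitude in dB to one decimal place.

20.6 dB

|j68 + 830| = √(68² + 830²) = 832.8
|(j68)² + 2.67(j68) + 18.49| = |-4605.5 + j181.56| = 4609
|L(j68)| = 59 × 832.8 / 4609 = 10.66
20 log₁₀(10.66) = 20.56 dB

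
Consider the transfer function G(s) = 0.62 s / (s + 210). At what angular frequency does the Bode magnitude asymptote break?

210 rad/sec

The single real pole at s = −210 gives a corner at ω = 210 rad/sec.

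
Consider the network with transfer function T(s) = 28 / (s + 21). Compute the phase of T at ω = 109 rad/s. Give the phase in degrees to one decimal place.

-79.1 deg

∠(j109 + 21) = arctan(109/21) = 79.09°
∠T(j109) = −79.09° = -79.09°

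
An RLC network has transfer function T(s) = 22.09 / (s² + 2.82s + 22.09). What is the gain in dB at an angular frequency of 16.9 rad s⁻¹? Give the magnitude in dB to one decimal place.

|(j16.9)² + 2.82(j16.9) + 22.09| = |-263.52 + j47.658| = 267.8
|T(j16.9)| = 22.09 / 267.8 = 0.082489
20 log₁₀(0.082489) = -21.67 dB

-21.7 dB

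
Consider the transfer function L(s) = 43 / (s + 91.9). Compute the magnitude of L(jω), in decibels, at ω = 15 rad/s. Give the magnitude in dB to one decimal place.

|j15 + 91.9| = √(15² + 91.9²) = 93.12
|L(j15)| = 43 / 93.12 = 0.46179
20 log₁₀(0.46179) = -6.71 dB

-6.7 dB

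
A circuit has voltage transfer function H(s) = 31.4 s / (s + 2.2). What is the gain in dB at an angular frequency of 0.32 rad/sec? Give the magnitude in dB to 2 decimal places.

|j0.32| = 0.32
|j0.32 + 2.2| = √(0.32² + 2.2²) = 2.223
|H(j0.32)| = 31.4 × 0.32 / 2.223 = 4.5197
20 log₁₀(4.5197) = 13.102 dB

13.10 dB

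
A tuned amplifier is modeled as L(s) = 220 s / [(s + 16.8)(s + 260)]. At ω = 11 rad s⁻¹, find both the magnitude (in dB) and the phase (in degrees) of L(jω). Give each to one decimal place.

|L| = -6.7 dB, ∠L = 54.4°

|j11| = 11
|j11 + 16.8| = √(11² + 16.8²) = 20.08
|j11 + 260| = √(11² + 260²) = 260.2
|L(j11)| = 220 × 11 / (20.08 × 260.2) = 0.4631
20 log₁₀(0.4631) = -6.69 dB
∠(j11) = 90.00°
∠(j11 + 16.8) = arctan(11/16.8) = 33.22°
∠(j11 + 260) = arctan(11/260) = 2.42°
∠L(j11) = 90.00° − (33.22° + 2.42°) = 54.36°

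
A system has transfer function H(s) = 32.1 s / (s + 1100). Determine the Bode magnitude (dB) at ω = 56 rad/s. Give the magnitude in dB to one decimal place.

4.3 dB

|j56| = 56
|j56 + 1100| = √(56² + 1100²) = 1101
|H(j56)| = 32.1 × 56 / 1101 = 1.6321
20 log₁₀(1.6321) = 4.25 dB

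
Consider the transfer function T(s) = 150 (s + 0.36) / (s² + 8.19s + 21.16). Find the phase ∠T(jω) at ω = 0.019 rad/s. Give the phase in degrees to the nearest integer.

∠(j0.019 + 0.36) = arctan(0.019/0.36) = 3.02°
∠[(j0.019)² + 8.19(j0.019) + 21.16] = ∠[21.16 + j0.15561] = 0.42°
∠T(j0.019) = 3.02° − 0.42° = 2.60°

3°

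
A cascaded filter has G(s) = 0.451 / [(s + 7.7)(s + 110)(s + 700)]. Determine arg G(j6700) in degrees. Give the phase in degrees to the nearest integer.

∠(j6700 + 7.7) = arctan(6700/7.7) = 89.93°
∠(j6700 + 110) = arctan(6700/110) = 89.06°
∠(j6700 + 700) = arctan(6700/700) = 84.04°
∠G(j6700) = − (89.93° + 89.06° + 84.04°) = -263.03°

-263°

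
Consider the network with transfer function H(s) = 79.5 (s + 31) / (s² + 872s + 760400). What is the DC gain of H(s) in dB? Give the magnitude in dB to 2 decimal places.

H(0) = 79.5 × 31 / 760400 = 0.0032411
20 log₁₀(0.0032411) = -49.786 dB

-49.79 dB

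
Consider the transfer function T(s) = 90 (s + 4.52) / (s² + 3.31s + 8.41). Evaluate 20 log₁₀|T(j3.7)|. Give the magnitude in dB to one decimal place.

31.9 dB

|j3.7 + 4.52| = √(3.7² + 4.52²) = 5.841
|(j3.7)² + 3.31(j3.7) + 8.41| = |-5.28 + j12.247| = 13.34
|T(j3.7)| = 90 × 5.841 / 13.34 = 39.419
20 log₁₀(39.419) = 31.91 dB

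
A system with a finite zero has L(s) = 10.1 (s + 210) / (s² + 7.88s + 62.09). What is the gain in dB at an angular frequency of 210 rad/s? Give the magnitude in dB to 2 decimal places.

|j210 + 210| = √(210² + 210²) = 297
|(j210)² + 7.88(j210) + 62.09| = |-44038 + j1654.8| = 4.407e+04
|L(j210)| = 10.1 × 297 / 4.407e+04 = 0.068065
20 log₁₀(0.068065) = -23.342 dB

-23.34 dB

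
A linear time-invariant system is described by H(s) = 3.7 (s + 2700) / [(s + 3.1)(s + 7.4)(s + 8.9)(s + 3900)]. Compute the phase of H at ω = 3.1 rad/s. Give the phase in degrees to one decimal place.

-86.9°

∠(j3.1 + 2700) = arctan(3.1/2700) = 0.07°
∠(j3.1 + 3.1) = arctan(3.1/3.1) = 45.00°
∠(j3.1 + 7.4) = arctan(3.1/7.4) = 22.73°
∠(j3.1 + 8.9) = arctan(3.1/8.9) = 19.20°
∠(j3.1 + 3900) = arctan(3.1/3900) = 0.05°
∠H(j3.1) = 0.07° − (45.00° + 22.73° + 19.20° + 0.05°) = -86.91°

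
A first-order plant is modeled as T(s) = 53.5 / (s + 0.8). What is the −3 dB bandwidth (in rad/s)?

0.8 rad/s

For a single-pole low-pass, the −3 dB point is at the pole: ω = 0.8 rad/s.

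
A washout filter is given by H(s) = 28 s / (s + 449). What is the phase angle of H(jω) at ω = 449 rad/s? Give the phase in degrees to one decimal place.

∠(j449) = 90.00°
∠(j449 + 449) = arctan(449/449) = 45.00°
∠H(j449) = 90.00° − 45.00° = 45.00°

45.0°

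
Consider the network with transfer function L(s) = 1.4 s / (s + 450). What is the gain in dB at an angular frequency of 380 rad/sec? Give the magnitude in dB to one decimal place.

|j380| = 380
|j380 + 450| = √(380² + 450²) = 589
|L(j380)| = 1.4 × 380 / 589 = 0.90325
20 log₁₀(0.90325) = -0.88 dB

-0.9 dB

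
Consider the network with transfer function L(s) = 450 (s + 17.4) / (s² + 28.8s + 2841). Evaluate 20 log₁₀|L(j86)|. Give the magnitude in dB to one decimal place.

17.6 dB

|j86 + 17.4| = √(86² + 17.4²) = 87.74
|(j86)² + 28.8(j86) + 2841| = |-4555 + j2476.8| = 5185
|L(j86)| = 450 × 87.74 / 5185 = 7.6153
20 log₁₀(7.6153) = 17.63 dB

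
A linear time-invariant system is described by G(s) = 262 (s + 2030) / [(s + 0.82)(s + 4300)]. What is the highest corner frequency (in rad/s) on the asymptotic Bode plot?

4300 rad/s

Break frequencies occur at each pole and zero magnitude: 0.82 rad/s, 2030 rad/s, 4300 rad/s.
The highest is 4300 rad/s.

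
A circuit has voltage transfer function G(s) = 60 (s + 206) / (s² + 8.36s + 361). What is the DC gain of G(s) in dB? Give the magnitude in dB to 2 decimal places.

G(0) = 60 × 206 / 361 = 34.238
20 log₁₀(34.238) = 30.690 dB

30.69 dB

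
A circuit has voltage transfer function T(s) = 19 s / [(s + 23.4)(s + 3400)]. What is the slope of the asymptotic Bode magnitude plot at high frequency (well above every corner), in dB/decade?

-20 dB/decade

With 1 zero and 2 poles, the high-frequency asymptotic slope is 20 × (1 − 2) = -20 dB/decade.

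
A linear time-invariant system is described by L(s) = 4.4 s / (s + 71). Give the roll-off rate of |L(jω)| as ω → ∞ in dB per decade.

With 1 zero and 1 pole, the high-frequency asymptotic slope is 20 × (1 − 1) = 0 dB/decade.

0 dB/decade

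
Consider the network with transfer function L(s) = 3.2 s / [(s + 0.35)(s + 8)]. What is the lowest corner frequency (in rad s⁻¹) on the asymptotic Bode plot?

Break frequencies occur at each pole and zero magnitude: 0.35 rad s⁻¹, 8 rad s⁻¹.
The lowest is 0.35 rad s⁻¹.

0.35 rad s⁻¹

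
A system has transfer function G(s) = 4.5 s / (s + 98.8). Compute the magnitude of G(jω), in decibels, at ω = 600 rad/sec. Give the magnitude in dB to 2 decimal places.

|j600| = 600
|j600 + 98.8| = √(600² + 98.8²) = 608.1
|G(j600)| = 4.5 × 600 / 608.1 = 4.4402
20 log₁₀(4.4402) = 12.948 dB

12.95 dB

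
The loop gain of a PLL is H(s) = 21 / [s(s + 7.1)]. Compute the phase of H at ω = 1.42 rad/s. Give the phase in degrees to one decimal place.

∠(j1.42 + 7.1) = arctan(1.42/7.1) = 11.31°
∠(j1.42) = 90.00°
∠H(j1.42) = − (11.31° + 90.00°) = -101.31°

-101.3°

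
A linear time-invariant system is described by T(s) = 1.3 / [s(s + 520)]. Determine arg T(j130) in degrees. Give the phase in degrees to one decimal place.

-104.0°

∠(j130 + 520) = arctan(130/520) = 14.04°
∠(j130) = 90.00°
∠T(j130) = − (14.04° + 90.00°) = -104.04°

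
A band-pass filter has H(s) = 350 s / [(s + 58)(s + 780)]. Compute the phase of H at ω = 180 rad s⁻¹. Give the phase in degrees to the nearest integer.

∠(j180) = 90.00°
∠(j180 + 58) = arctan(180/58) = 72.14°
∠(j180 + 780) = arctan(180/780) = 12.99°
∠H(j180) = 90.00° − (72.14° + 12.99°) = 4.87°

5°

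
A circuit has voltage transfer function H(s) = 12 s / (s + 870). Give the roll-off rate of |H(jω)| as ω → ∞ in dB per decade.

With 1 zero and 1 pole, the high-frequency asymptotic slope is 20 × (1 − 1) = 0 dB/decade.

0 dB/decade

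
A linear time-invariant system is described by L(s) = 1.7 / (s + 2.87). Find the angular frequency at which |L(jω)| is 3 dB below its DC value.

2.87 rad/s

For a single-pole low-pass, the −3 dB point is at the pole: ω = 2.87 rad/s.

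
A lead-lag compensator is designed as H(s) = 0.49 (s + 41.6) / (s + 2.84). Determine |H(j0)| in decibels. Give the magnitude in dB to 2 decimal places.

17.12 dB

H(0) = 0.49 × 41.6 / 2.84 = 7.1775
20 log₁₀(7.1775) = 17.119 dB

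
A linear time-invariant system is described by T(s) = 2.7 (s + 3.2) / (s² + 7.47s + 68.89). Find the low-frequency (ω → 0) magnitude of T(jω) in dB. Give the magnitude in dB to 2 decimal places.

T(0) = 2.7 × 3.2 / 68.89 = 0.12542
20 log₁₀(0.12542) = -18.033 dB

-18.03 dB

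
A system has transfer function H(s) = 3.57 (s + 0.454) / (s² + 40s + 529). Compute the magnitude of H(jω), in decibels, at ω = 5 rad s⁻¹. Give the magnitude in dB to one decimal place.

-29.6 dB

|j5 + 0.454| = √(5² + 0.454²) = 5.021
|(j5)² + 40(j5) + 529| = |504 + j200| = 542.2
|H(j5)| = 3.57 × 5.021 / 542.2 = 0.033055
20 log₁₀(0.033055) = -29.62 dB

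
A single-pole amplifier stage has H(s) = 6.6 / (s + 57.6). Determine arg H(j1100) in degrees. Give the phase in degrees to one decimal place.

∠(j1100 + 57.6) = arctan(1100/57.6) = 87.00°
∠H(j1100) = −87.00° = -87.00°

-87.0°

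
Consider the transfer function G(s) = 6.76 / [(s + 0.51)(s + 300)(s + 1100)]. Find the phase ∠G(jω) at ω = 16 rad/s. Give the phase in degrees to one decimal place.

∠(j16 + 0.51) = arctan(16/0.51) = 88.17°
∠(j16 + 300) = arctan(16/300) = 3.05°
∠(j16 + 1100) = arctan(16/1100) = 0.83°
∠G(j16) = − (88.17° + 3.05° + 0.83°) = -92.06°

-92.1°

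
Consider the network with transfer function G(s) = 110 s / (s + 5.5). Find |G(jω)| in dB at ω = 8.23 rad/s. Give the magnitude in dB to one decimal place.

39.2 dB

|j8.23| = 8.23
|j8.23 + 5.5| = √(8.23² + 5.5²) = 9.899
|G(j8.23)| = 110 × 8.23 / 9.899 = 91.457
20 log₁₀(91.457) = 39.22 dB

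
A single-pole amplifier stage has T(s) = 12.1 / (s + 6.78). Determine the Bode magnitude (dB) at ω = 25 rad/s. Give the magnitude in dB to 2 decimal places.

-6.61 dB

|j25 + 6.78| = √(25² + 6.78²) = 25.9
|T(j25)| = 12.1 / 25.9 = 0.46713
20 log₁₀(0.46713) = -6.611 dB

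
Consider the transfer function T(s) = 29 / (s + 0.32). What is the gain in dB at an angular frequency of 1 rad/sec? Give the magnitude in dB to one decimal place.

28.8 dB

|j1 + 0.32| = √(1² + 0.32²) = 1.05
|T(j1)| = 29 / 1.05 = 27.62
20 log₁₀(27.62) = 28.82 dB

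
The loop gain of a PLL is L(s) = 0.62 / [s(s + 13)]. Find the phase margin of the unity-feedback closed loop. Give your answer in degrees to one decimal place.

89.8°

Gain crossover: |L(jω)| = 1 at ω ≈ 0.0477 rad s⁻¹.
∠L(j0.0477) = −90° − arctan(0.0477/13) ≈ -90.21°
PM = 180° + (-90.21°) = 89.79°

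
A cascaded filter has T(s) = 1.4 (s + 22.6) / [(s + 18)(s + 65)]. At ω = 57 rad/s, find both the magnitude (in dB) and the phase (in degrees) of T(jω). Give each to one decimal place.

|T| = -35.6 dB, ∠T = -45.4°

|j57 + 22.6| = √(57² + 22.6²) = 61.32
|j57 + 18| = √(57² + 18²) = 59.77
|j57 + 65| = √(57² + 65²) = 86.45
|T(j57)| = 1.4 × 61.32 / (59.77 × 86.45) = 0.016612
20 log₁₀(0.016612) = -35.59 dB
∠(j57 + 22.6) = arctan(57/22.6) = 68.37°
∠(j57 + 18) = arctan(57/18) = 72.47°
∠(j57 + 65) = arctan(57/65) = 41.25°
∠T(j57) = 68.37° − (72.47° + 41.25°) = -45.35°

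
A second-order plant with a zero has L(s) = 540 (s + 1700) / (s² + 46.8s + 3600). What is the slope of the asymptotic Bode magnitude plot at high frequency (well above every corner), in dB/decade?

With 1 zero and 2 poles, the high-frequency asymptotic slope is 20 × (1 − 2) = -20 dB/decade.

-20 dB/decade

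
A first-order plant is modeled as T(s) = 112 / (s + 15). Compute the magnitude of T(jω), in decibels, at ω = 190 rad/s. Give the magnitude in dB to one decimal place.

-4.6 dB

|j190 + 15| = √(190² + 15²) = 190.6
|T(j190)| = 112 / 190.6 = 0.58765
20 log₁₀(0.58765) = -4.62 dB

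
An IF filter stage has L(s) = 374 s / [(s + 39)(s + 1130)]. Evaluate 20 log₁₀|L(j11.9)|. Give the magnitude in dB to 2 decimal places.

|j11.9| = 11.9
|j11.9 + 39| = √(11.9² + 39²) = 40.78
|j11.9 + 1130| = √(11.9² + 1130²) = 1130
|L(j11.9)| = 374 × 11.9 / (40.78 × 1130) = 0.096587
20 log₁₀(0.096587) = -20.302 dB

-20.30 dB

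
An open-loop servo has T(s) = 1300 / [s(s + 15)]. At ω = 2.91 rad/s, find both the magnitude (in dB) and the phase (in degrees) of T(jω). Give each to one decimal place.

|T| = 29.3 dB, ∠T = -101.0°

|j2.91 + 15| = √(2.91² + 15²) = 15.28
|j2.91| = 2.91
|T(j2.91)| = 1300 / (15.28 × 2.91) = 29.237
20 log₁₀(29.237) = 29.32 dB
∠(j2.91 + 15) = arctan(2.91/15) = 10.98°
∠(j2.91) = 90.00°
∠T(j2.91) = − (10.98° + 90.00°) = -100.98°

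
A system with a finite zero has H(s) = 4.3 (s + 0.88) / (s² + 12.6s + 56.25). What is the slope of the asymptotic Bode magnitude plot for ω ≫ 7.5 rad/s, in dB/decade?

-20 dB/decade

With 1 zero and 2 poles, the high-frequency asymptotic slope is 20 × (1 − 2) = -20 dB/decade.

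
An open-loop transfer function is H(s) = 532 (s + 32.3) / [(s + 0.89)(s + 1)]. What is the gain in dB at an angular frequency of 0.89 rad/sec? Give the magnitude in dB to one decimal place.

|j0.89 + 32.3| = √(0.89² + 32.3²) = 32.31
|j0.89 + 0.89| = √(0.89² + 0.89²) = 1.259
|j0.89 + 1| = √(0.89² + 1²) = 1.339
|H(j0.89)| = 532 × 32.31 / (1.259 × 1.339) = 10202
20 log₁₀(10202) = 80.17 dB

80.2 dB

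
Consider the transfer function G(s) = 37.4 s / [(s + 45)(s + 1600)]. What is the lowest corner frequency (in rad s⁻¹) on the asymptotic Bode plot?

Break frequencies occur at each pole and zero magnitude: 45 rad s⁻¹, 1600 rad s⁻¹.
The lowest is 45 rad s⁻¹.

45 rad s⁻¹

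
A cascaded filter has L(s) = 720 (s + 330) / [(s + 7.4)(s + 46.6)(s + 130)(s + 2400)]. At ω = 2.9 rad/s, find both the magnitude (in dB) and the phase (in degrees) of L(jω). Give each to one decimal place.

|j2.9 + 330| = √(2.9² + 330²) = 330
|j2.9 + 7.4| = √(2.9² + 7.4²) = 7.948
|j2.9 + 46.6| = √(2.9² + 46.6²) = 46.69
|j2.9 + 130| = √(2.9² + 130²) = 130
|j2.9 + 2400| = √(2.9² + 2400²) = 2400
|L(j2.9)| = 720 × 330 / (7.948 × 46.69 × 130 × 2400) = 0.0020517
20 log₁₀(0.0020517) = -53.76 dB
∠(j2.9 + 330) = arctan(2.9/330) = 0.50°
∠(j2.9 + 7.4) = arctan(2.9/7.4) = 21.40°
∠(j2.9 + 46.6) = arctan(2.9/46.6) = 3.56°
∠(j2.9 + 130) = arctan(2.9/130) = 1.28°
∠(j2.9 + 2400) = arctan(2.9/2400) = 0.07°
∠L(j2.9) = 0.50° − (21.40° + 3.56° + 1.28° + 0.07°) = -25.80°

|L| = -53.8 dB, ∠L = -25.8°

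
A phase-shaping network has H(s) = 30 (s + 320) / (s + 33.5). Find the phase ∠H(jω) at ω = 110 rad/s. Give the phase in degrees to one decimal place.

∠(j110 + 320) = arctan(110/320) = 18.97°
∠(j110 + 33.5) = arctan(110/33.5) = 73.06°
∠H(j110) = 18.97° − 73.06° = -54.09°

-54.1 deg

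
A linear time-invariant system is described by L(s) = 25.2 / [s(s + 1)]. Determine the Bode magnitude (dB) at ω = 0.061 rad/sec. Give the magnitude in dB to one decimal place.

|j0.061 + 1| = √(0.061² + 1²) = 1.002
|j0.061| = 0.061
|L(j0.061)| = 25.2 / (1.002 × 0.061) = 412.35
20 log₁₀(412.35) = 52.31 dB

52.3 dB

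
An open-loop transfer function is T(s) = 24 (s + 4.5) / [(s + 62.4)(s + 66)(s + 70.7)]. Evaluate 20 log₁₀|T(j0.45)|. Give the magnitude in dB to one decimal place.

-68.6 dB

|j0.45 + 4.5| = √(0.45² + 4.5²) = 4.522
|j0.45 + 62.4| = √(0.45² + 62.4²) = 62.4
|j0.45 + 66| = √(0.45² + 66²) = 66
|j0.45 + 70.7| = √(0.45² + 70.7²) = 70.7
|T(j0.45)| = 24 × 4.522 / (62.4 × 66 × 70.7) = 0.00037274
20 log₁₀(0.00037274) = -68.57 dB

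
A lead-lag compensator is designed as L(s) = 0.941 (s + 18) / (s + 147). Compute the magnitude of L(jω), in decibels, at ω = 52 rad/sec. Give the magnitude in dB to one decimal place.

|j52 + 18| = √(52² + 18²) = 55.03
|j52 + 147| = √(52² + 147²) = 155.9
|L(j52)| = 0.941 × 55.03 / 155.9 = 0.33208
20 log₁₀(0.33208) = -9.58 dB

-9.6 dB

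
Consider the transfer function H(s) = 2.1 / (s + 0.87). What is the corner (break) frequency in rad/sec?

The single real pole at s = −0.87 gives a corner at ω = 0.87 rad/sec.

0.87 rad/sec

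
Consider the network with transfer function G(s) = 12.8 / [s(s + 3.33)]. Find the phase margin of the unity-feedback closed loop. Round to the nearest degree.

Gain crossover: |G(jω)| = 1 at ω ≈ 2.9 rad s⁻¹.
∠G(j2.9) = −90° − arctan(2.9/3.33) ≈ -131.04°
PM = 180° + (-131.04°) = 48.96°

49°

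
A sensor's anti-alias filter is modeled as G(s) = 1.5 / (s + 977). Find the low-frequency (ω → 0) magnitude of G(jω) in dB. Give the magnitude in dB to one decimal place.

-56.3 dB

G(0) = 1.5 / 977 = 0.0015353
20 log₁₀(0.0015353) = -56.28 dB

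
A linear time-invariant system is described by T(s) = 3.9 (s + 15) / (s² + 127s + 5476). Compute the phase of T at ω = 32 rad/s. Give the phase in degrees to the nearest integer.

∠(j32 + 15) = arctan(32/15) = 64.89°
∠[(j32)² + 127(j32) + 5476] = ∠[4452 + j4064] = 42.39°
∠T(j32) = 64.89° − 42.39° = 22.49°

22°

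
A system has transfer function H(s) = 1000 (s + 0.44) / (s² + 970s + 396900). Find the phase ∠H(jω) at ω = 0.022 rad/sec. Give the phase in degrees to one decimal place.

2.9°

∠(j0.022 + 0.44) = arctan(0.022/0.44) = 2.86°
∠[(j0.022)² + 970(j0.022) + 396900] = ∠[3.969e+05 + j21.34] = 0.00°
∠H(j0.022) = 2.86° − 0.00° = 2.86°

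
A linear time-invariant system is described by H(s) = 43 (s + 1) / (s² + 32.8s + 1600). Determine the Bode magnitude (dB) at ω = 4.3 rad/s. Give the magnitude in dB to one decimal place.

|j4.3 + 1| = √(4.3² + 1²) = 4.415
|(j4.3)² + 32.8(j4.3) + 1600| = |1581.5 + j141.04| = 1588
|H(j4.3)| = 43 × 4.415 / 1588 = 0.11956
20 log₁₀(0.11956) = -18.45 dB

-18.4 dB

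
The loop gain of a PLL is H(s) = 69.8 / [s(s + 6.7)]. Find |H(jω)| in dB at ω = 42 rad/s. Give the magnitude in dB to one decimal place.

-28.2 dB

|j42 + 6.7| = √(42² + 6.7²) = 42.53
|j42| = 42
|H(j42)| = 69.8 / (42.53 × 42) = 0.039075
20 log₁₀(0.039075) = -28.16 dB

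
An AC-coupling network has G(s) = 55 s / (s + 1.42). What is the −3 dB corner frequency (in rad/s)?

For a single-pole high-pass, the −3 dB point is at the pole: ω = 1.42 rad/s.

1.42 rad/s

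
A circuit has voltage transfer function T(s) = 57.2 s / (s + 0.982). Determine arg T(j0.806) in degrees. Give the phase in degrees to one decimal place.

50.6°

∠(j0.806) = 90.00°
∠(j0.806 + 0.982) = arctan(0.806/0.982) = 39.38°
∠T(j0.806) = 90.00° − 39.38° = 50.62°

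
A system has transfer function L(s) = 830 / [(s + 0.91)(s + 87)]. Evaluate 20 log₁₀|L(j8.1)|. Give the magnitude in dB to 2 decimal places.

1.33 dB

|j8.1 + 0.91| = √(8.1² + 0.91²) = 8.151
|j8.1 + 87| = √(8.1² + 87²) = 87.38
|L(j8.1)| = 830 / (8.151 × 87.38) = 1.1654
20 log₁₀(1.1654) = 1.330 dB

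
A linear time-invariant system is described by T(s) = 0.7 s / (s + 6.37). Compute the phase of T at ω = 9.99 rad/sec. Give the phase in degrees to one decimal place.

32.5°

∠(j9.99) = 90.00°
∠(j9.99 + 6.37) = arctan(9.99/6.37) = 57.48°
∠T(j9.99) = 90.00° − 57.48° = 32.52°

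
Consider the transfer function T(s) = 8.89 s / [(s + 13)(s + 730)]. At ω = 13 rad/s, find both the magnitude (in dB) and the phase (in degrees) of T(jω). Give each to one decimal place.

|T| = -41.3 dB, ∠T = 44.0°

|j13| = 13
|j13 + 13| = √(13² + 13²) = 18.38
|j13 + 730| = √(13² + 730²) = 730.1
|T(j13)| = 8.89 × 13 / (18.38 × 730.1) = 0.0086098
20 log₁₀(0.0086098) = -41.30 dB
∠(j13) = 90.00°
∠(j13 + 13) = arctan(13/13) = 45.00°
∠(j13 + 730) = arctan(13/730) = 1.02°
∠T(j13) = 90.00° − (45.00° + 1.02°) = 43.98°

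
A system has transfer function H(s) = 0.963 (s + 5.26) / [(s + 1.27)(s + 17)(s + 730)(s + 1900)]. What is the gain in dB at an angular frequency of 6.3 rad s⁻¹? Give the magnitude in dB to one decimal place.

-146.2 dB

|j6.3 + 5.26| = √(6.3² + 5.26²) = 8.207
|j6.3 + 1.27| = √(6.3² + 1.27²) = 6.427
|j6.3 + 17| = √(6.3² + 17²) = 18.13
|j6.3 + 730| = √(6.3² + 730²) = 730
|j6.3 + 1900| = √(6.3² + 1900²) = 1900
|H(j6.3)| = 0.963 × 8.207 / (6.427 × 18.13 × 730 × 1900) = 4.8904e-08
20 log₁₀(4.8904e-08) = -146.21 dB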